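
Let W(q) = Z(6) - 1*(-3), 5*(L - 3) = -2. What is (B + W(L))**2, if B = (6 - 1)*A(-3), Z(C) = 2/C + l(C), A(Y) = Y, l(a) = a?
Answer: 289/9 ≈ 32.111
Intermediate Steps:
L = 13/5 (L = 3 + (1/5)*(-2) = 3 - 2/5 = 13/5 ≈ 2.6000)
Z(C) = C + 2/C (Z(C) = 2/C + C = C + 2/C)
B = -15 (B = (6 - 1)*(-3) = 5*(-3) = -15)
W(q) = 28/3 (W(q) = (6 + 2/6) - 1*(-3) = (6 + 2*(1/6)) + 3 = (6 + 1/3) + 3 = 19/3 + 3 = 28/3)
(B + W(L))**2 = (-15 + 28/3)**2 = (-17/3)**2 = 289/9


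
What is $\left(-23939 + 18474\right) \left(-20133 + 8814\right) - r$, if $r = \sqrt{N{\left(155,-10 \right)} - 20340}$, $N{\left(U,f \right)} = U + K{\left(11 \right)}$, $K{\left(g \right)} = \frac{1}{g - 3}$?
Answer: $61858335 - \frac{i \sqrt{322958}}{4} \approx 6.1858 \cdot 10^{7} - 142.07 i$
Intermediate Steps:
$K{\left(g \right)} = \frac{1}{-3 + g}$
$N{\left(U,f \right)} = \frac{1}{8} + U$ ($N{\left(U,f \right)} = U + \frac{1}{-3 + 11} = U + \frac{1}{8} = \frac{1}{8} + U$)
$r = \frac{i \sqrt{322958}}{4}$ ($r = \sqrt{\left(\frac{1}{8} + 155\right) - 20340} = \sqrt{\frac{1241}{8} - 20340} = \sqrt{- \frac{161479}{8}} = \frac{i \sqrt{322958}}{4} \approx 142.07 i$)
$\left(-23939 + 18474\right) \left(-20133 + 8814\right) - r = \left(-23939 + 18474\right) \left(-20133 + 8814\right) - \frac{i \sqrt{322958}}{4} = \left(-5465\right) \left(-11319\right) - \frac{i \sqrt{322958}}{4} = 61858335 - \frac{i \sqrt{322958}}{4}$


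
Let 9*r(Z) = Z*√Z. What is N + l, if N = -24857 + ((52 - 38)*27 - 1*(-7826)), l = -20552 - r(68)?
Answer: -37205 - 136*√17/9 ≈ -37267.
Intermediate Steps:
r(Z) = Z^(3/2)/9 (r(Z) = (Z*√Z)/9 = Z^(3/2)/9)
l = -20552 - 136*√17/9 (l = -20552 - 68^(3/2)/9 = -20552 - 136*√17/9 ≈ -20614.)
N = -16653 (N = -24857 + (14*27 + 7826) = -24857 + (378 + 7826) = -24857 + 8204 = -16653)
N + l = -16653 + (-20552 - 136*√17/9) = -37205 - 136*√17/9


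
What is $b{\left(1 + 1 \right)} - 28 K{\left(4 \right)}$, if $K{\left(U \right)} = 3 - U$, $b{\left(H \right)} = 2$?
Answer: $30$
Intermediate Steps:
$b{\left(1 + 1 \right)} - 28 K{\left(4 \right)} = 2 - 28 \left(3 - 4\right) = 2 - -28 = 2 + 28 = 30$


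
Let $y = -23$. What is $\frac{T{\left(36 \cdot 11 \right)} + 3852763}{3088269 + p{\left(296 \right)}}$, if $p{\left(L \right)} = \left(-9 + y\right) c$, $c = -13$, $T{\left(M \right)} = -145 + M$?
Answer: $\frac{3853014}{3088685} \approx 1.2475$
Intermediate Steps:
$p{\left(L \right)} = 416$ ($p{\left(L \right)} = \left(-9 - 23\right) \left(-13\right) = \left(-32\right) \left(-13\right) = 416$)
$\frac{T{\left(36 \cdot 11 \right)} + 3852763}{3088269 + p{\left(296 \right)}} = \frac{\left(-145 + 36 \cdot 11\right) + 3852763}{3088269 + 416} = \frac{\left(-145 + 396\right) + 3852763}{3088685} = \left(251 + 3852763\right) \frac{1}{3088685} = 3853014 \cdot \frac{1}{3088685} = \frac{3853014}{3088685}$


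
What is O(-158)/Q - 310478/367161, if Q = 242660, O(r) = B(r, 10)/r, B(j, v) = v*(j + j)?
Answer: -3766662413/4454764413 ≈ -0.84554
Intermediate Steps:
B(j, v) = 2*j*v (B(j, v) = v*(2*j) = 2*j*v)
O(r) = 20 (O(r) = (2*r*10)/r = (20*r)/r = 20)
O(-158)/Q - 310478/367161 = 20/242660 - 310478/367161 = 20*(1/242660) - 310478*1/367161 = 1/12133 - 310478/367161 = -3766662413/4454764413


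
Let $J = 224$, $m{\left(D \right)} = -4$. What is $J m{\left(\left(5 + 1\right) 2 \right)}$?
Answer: $-896$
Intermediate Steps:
$J m{\left(\left(5 + 1\right) 2 \right)} = 224 \left(-4\right) = -896$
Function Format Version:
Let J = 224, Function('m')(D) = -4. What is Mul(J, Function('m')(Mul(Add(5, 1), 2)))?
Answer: -896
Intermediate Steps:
Mul(J, Function('m')(Mul(Add(5, 1), 2))) = Mul(224, -4) = -896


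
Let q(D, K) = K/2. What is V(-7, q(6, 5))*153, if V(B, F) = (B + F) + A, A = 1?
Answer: -1071/2 ≈ -535.50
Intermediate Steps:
q(D, K) = K/2 (q(D, K) = K*(½) = K/2)
V(B, F) = 1 + B + F (V(B, F) = (B + F) + 1 = 1 + B + F)
V(-7, q(6, 5))*153 = (1 - 7 + (½)*5)*153 = (1 - 7 + 5/2)*153 = -7/2*153 = -1071/2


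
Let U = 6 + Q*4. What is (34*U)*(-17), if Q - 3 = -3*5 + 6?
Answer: 10404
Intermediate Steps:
Q = -6 (Q = 3 + (-3*5 + 6) = 3 + (-15 + 6) = 3 - 9 = -6)
U = -18 (U = 6 - 6*4 = 6 - 24 = -18)
(34*U)*(-17) = (34*(-18))*(-17) = -612*(-17) = 10404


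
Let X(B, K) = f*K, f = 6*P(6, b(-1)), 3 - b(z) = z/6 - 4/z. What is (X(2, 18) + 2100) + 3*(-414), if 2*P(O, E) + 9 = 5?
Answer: 642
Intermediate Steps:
b(z) = 3 + 4/z - z/6 (b(z) = 3 - (z/6 - 4/z) = 3 - (-4/z + z/6) = 3 + (4/z - z/6) = 3 + 4/z - z/6)
P(O, E) = -2 (P(O, E) = -9/2 + (½)*5 = -9/2 + 5/2 = -2)
f = -12 (f = 6*(-2) = -12)
X(B, K) = -12*K
(X(2, 18) + 2100) + 3*(-414) = (-12*18 + 2100) + 3*(-414) = (-216 + 2100) - 1242 = 1884 - 1242 = 642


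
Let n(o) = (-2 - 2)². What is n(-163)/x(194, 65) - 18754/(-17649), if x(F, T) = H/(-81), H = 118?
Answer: -10330066/1041291 ≈ -9.9204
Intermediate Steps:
n(o) = 16 (n(o) = (-4)² = 16)
x(F, T) = -118/81 (x(F, T) = 118/(-81) = 118*(-1/81) = -118/81)
n(-163)/x(194, 65) - 18754/(-17649) = 16/(-118/81) - 18754/(-17649) = 16*(-81/118) - 18754*(-1/17649) = -648/59 + 18754/17649 = -10330066/1041291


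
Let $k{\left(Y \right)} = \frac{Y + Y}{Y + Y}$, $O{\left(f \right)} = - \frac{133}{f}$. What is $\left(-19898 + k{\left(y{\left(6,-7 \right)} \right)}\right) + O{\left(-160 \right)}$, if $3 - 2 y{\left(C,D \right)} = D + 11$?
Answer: $- \frac{3183387}{160} \approx -19896.0$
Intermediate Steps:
$y{\left(C,D \right)} = -4 - \frac{D}{2}$ ($y{\left(C,D \right)} = \frac{3}{2} - \frac{D + 11}{2} = \frac{3}{2} - \frac{11 + D}{2} = \frac{3}{2} - \left(\frac{11}{2} + \frac{D}{2}\right) = -4 - \frac{D}{2}$)
$k{\left(Y \right)} = 1$ ($k{\left(Y \right)} = \frac{2 Y}{2 Y} = 2 Y \frac{1}{2 Y} = 1$)
$\left(-19898 + k{\left(y{\left(6,-7 \right)} \right)}\right) + O{\left(-160 \right)} = \left(-19898 + 1\right) - \frac{133}{-160} = -19897 - - \frac{133}{160} = -19897 + \frac{133}{160} = - \frac{3183387}{160}$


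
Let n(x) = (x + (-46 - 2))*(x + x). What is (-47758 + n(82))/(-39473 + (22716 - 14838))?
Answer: 42182/31595 ≈ 1.3351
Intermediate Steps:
n(x) = 2*x*(-48 + x) (n(x) = (x - 48)*(2*x) = (-48 + x)*(2*x) = 2*x*(-48 + x))
(-47758 + n(82))/(-39473 + (22716 - 14838)) = (-47758 + 2*82*(-48 + 82))/(-39473 + (22716 - 14838)) = (-47758 + 2*82*34)/(-39473 + 7878) = (-47758 + 5576)/(-31595) = -42182*(-1/31595) = 42182/31595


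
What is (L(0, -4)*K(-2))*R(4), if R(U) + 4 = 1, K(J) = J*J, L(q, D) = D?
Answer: 48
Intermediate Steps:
K(J) = J**2
R(U) = -3 (R(U) = -4 + 1 = -3)
(L(0, -4)*K(-2))*R(4) = -4*(-2)**2*(-3) = -4*4*(-3) = -16*(-3) = 48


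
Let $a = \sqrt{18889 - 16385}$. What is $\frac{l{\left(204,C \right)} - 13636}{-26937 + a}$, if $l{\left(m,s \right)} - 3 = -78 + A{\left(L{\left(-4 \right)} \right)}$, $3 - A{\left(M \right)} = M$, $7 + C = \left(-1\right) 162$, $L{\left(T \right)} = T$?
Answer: $\frac{369144648}{725599465} + \frac{27408 \sqrt{626}}{725599465} \approx 0.50969$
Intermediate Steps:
$C = -169$ ($C = -7 - 162 = -169$)
$A{\left(M \right)} = 3 - M$
$a = 2 \sqrt{626}$ ($a = \sqrt{2504} = 2 \sqrt{626} \approx 50.04$)
$l{\left(m,s \right)} = -68$ ($l{\left(m,s \right)} = 3 + \left(-78 + \left(3 - -4\right)\right) = 3 + \left(-78 + \left(3 + 4\right)\right) = 3 + \left(-78 + 7\right) = 3 - 71 = -68$)
$\frac{l{\left(204,C \right)} - 13636}{-26937 + a} = \frac{-68 - 13636}{-26937 + 2 \sqrt{626}} = - \frac{13704}{-26937 + 2 \sqrt{626}}$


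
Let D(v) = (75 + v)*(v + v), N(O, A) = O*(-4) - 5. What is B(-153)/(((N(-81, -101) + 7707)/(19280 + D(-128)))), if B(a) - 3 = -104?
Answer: -1658824/4013 ≈ -413.36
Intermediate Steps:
B(a) = -101 (B(a) = 3 - 104 = -101)
N(O, A) = -5 - 4*O (N(O, A) = -4*O - 5 = -5 - 4*O)
D(v) = 2*v*(75 + v) (D(v) = (75 + v)*(2*v) = 2*v*(75 + v))
B(-153)/(((N(-81, -101) + 7707)/(19280 + D(-128)))) = -101*(19280 + 2*(-128)*(75 - 128))/((-5 - 4*(-81)) + 7707) = -101*(19280 + 2*(-128)*(-53))/((-5 + 324) + 7707) = -101*(19280 + 13568)/(319 + 7707) = -101/(8026/32848) = -101/(8026*(1/32848)) = -101/4013/16424 = -101*16424/4013 = -1658824/4013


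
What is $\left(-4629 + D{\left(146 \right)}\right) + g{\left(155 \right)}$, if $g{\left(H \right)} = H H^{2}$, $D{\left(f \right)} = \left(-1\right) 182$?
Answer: $3719064$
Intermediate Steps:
$D{\left(f \right)} = -182$
$g{\left(H \right)} = H^{3}$
$\left(-4629 + D{\left(146 \right)}\right) + g{\left(155 \right)} = \left(-4629 - 182\right) + 155^{3} = -4811 + 3723875 = 3719064$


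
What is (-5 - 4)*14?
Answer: -126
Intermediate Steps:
(-5 - 4)*14 = -9*14 = -126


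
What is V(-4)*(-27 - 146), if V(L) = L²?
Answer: -2768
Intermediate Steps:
V(-4)*(-27 - 146) = (-4)²*(-27 - 146) = 16*(-173) = -2768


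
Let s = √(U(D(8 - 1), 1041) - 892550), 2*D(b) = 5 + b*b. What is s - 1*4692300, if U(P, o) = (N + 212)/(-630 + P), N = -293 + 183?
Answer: -4692300 + 2*I*√9014979846/201 ≈ -4.6923e+6 + 944.75*I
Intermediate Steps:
N = -110
D(b) = 5/2 + b²/2 (D(b) = (5 + b*b)/2 = (5 + b²)/2 = 5/2 + b²/2)
U(P, o) = 102/(-630 + P) (U(P, o) = (-110 + 212)/(-630 + P) = 102/(-630 + P))
s = 2*I*√9014979846/201 (s = √(102/(-630 + (5/2 + (8 - 1)²/2)) - 892550) = √(102/(-630 + (5/2 + (½)*7²)) - 892550) = √(102/(-630 + (5/2 + (½)*49)) - 892550) = √(102/(-630 + (5/2 + 49/2)) - 892550) = √(102/(-630 + 27) - 892550) = √(102/(-603) - 892550) = √(102*(-1/603) - 892550) = √(-34/201 - 892550) = √(-179402584/201) = 2*I*√9014979846/201 ≈ 944.75*I)
s - 1*4692300 = 2*I*√9014979846/201 - 1*4692300 = 2*I*√9014979846/201 - 4692300 = -4692300 + 2*I*√9014979846/201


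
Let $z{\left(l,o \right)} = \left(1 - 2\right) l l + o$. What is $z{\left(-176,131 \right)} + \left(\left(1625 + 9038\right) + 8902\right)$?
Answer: $-11280$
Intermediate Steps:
$z{\left(l,o \right)} = o - l^{2}$ ($z{\left(l,o \right)} = - l^{2} + o = o - l^{2}$)
$z{\left(-176,131 \right)} + \left(\left(1625 + 9038\right) + 8902\right) = \left(131 - \left(-176\right)^{2}\right) + \left(\left(1625 + 9038\right) + 8902\right) = \left(131 - 30976\right) + \left(10663 + 8902\right) = \left(131 - 30976\right) + 19565 = -30845 + 19565 = -11280$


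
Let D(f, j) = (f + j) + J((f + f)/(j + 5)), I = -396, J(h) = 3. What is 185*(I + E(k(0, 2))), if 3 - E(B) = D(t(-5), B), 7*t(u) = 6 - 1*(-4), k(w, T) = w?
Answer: -514670/7 ≈ -73524.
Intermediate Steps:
t(u) = 10/7 (t(u) = (6 - 1*(-4))/7 = (6 + 4)/7 = (⅐)*10 = 10/7)
D(f, j) = 3 + f + j (D(f, j) = (f + j) + 3 = 3 + f + j)
E(B) = -10/7 - B (E(B) = 3 - (3 + 10/7 + B) = 3 - (31/7 + B) = 3 + (-31/7 - B) = -10/7 - B)
185*(I + E(k(0, 2))) = 185*(-396 + (-10/7 - 1*0)) = 185*(-396 + (-10/7 + 0)) = 185*(-396 - 10/7) = 185*(-2782/7) = -514670/7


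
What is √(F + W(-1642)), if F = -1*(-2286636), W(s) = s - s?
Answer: 2*√571659 ≈ 1512.2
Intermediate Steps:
W(s) = 0
F = 2286636
√(F + W(-1642)) = √(2286636 + 0) = √2286636 = 2*√571659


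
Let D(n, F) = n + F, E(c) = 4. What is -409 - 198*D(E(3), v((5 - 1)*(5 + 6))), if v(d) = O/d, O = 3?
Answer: -2429/2 ≈ -1214.5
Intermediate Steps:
v(d) = 3/d
D(n, F) = F + n
-409 - 198*D(E(3), v((5 - 1)*(5 + 6))) = -409 - 198*(3/(((5 - 1)*(5 + 6))) + 4) = -409 - 198*(3/((4*11)) + 4) = -409 - 198*(3/44 + 4) = -409 - 198*179/44 = -409 - 1611/2 = -2429/2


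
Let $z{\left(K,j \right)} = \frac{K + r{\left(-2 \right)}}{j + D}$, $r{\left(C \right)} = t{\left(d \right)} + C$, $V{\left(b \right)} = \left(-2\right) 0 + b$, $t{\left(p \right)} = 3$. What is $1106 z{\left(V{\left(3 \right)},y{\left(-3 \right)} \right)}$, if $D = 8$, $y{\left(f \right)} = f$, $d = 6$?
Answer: $\frac{4424}{5} \approx 884.8$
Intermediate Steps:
$V{\left(b \right)} = b$ ($V{\left(b \right)} = 0 + b = b$)
$r{\left(C \right)} = 3 + C$
$z{\left(K,j \right)} = \frac{1 + K}{8 + j}$ ($z{\left(K,j \right)} = \frac{K + \left(3 - 2\right)}{j + 8} = \frac{K + 1}{8 + j} = \frac{1 + K}{8 + j}$)
$1106 z{\left(V{\left(3 \right)},y{\left(-3 \right)} \right)} = 1106 \frac{1 + 3}{8 - 3} = 1106 \cdot \frac{1}{5} \cdot 4 = 1106 \cdot \frac{4}{5} = \frac{4424}{5}$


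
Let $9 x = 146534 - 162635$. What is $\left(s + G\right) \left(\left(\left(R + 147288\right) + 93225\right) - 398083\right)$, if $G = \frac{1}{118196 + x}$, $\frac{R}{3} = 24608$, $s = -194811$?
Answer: $\frac{1899138531908696}{116407} \approx 1.6315 \cdot 10^{10}$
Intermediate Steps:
$x = -1789$ ($x = \frac{146534 - 162635}{9} = \frac{1}{9} \left(-16101\right) = -1789$)
$R = 73824$ ($R = 3 \cdot 24608 = 73824$)
$G = \frac{1}{116407}$ ($G = \frac{1}{118196 - 1789} = \frac{1}{116407} \approx 8.5905 \cdot 10^{-6}$)
$\left(s + G\right) \left(\left(\left(R + 147288\right) + 93225\right) - 398083\right) = \left(-194811 + \frac{1}{116407}\right) \left(\left(\left(73824 + 147288\right) + 93225\right) - 398083\right) = - \frac{22677364076 \left(\left(221112 + 93225\right) - 398083\right)}{116407} = - \frac{22677364076 \left(314337 - 398083\right)}{116407} = \left(- \frac{22677364076}{116407}\right) \left(-83746\right) = \frac{1899138531908696}{116407}$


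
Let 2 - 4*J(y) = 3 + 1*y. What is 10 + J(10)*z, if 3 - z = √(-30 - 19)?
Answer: 7/4 + 77*I/4 ≈ 1.75 + 19.25*I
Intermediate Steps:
z = 3 - 7*I (z = 3 - √(-30 - 19) = 3 - √(-49) = 3 - 7*I ≈ 3.0 - 7.0*I)
J(y) = -¼ - y/4 (J(y) = ½ - (3 + 1*y)/4 = ½ - (3 + y)/4 = ½ + (-¾ - y/4) = -¼ - y/4)
10 + J(10)*z = 10 + (-¼ - ¼*10)*(3 - 7*I) = 10 + (-¼ - 5/2)*(3 - 7*I) = 10 - 11*(3 - 7*I)/4 = 10 + (-33/4 + 77*I/4) = 7/4 + 77*I/4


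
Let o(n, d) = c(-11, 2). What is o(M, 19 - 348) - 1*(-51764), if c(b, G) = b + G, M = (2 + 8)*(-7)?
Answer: 51755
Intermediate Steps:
M = -70 (M = 10*(-7) = -70)
c(b, G) = G + b
o(n, d) = -9 (o(n, d) = 2 - 11 = -9)
o(M, 19 - 348) - 1*(-51764) = -9 - 1*(-51764) = -9 + 51764 = 51755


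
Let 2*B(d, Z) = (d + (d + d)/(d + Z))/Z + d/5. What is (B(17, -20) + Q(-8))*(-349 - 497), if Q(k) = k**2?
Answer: -1109247/20 ≈ -55462.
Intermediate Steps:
B(d, Z) = d/10 + (d + 2*d/(Z + d))/(2*Z) (B(d, Z) = ((d + (d + d)/(d + Z))/Z + d/5)/2 = ((d + (2*d)/(Z + d))/Z + d*(1/5))/2 = ((d + 2*d/(Z + d))/Z + d/5)/2 = (d/5 + (d + 2*d/(Z + d))/Z)/2 = d/10 + (d + 2*d/(Z + d))/(2*Z))
(B(17, -20) + Q(-8))*(-349 - 497) = ((1/10)*17*(10 + (-20)**2 + 5*(-20) + 5*17 - 20*17)/(-20*(-20 + 17)) + (-8)**2)*(-349 - 497) = ((1/10)*17*(-1/20)*(10 + 400 - 100 + 85 - 340)/(-3) + 64)*(-846) = ((1/10)*17*(-1/20)*(-1/3)*55 + 64)*(-846) = (187/120 + 64)*(-846) = (7867/120)*(-846) = -1109247/20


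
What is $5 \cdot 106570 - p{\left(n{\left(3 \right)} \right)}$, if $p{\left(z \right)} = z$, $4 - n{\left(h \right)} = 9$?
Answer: $532855$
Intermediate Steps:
$n{\left(h \right)} = -5$ ($n{\left(h \right)} = 4 - 9 = -5$)
$5 \cdot 106570 - p{\left(n{\left(3 \right)} \right)} = 5 \cdot 106570 - -5 = 532850 + 5 = 532855$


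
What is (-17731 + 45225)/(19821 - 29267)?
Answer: -13747/4723 ≈ -2.9106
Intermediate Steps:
(-17731 + 45225)/(19821 - 29267) = 27494/(-9446) = 27494*(-1/9446) = -13747/4723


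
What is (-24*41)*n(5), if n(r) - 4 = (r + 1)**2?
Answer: -39360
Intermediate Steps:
n(r) = 4 + (1 + r)**2 (n(r) = 4 + (r + 1)**2 = 4 + (1 + r)**2)
(-24*41)*n(5) = (-24*41)*(4 + (1 + 5)**2) = -984*(4 + 6**2) = -984*(4 + 36) = -984*40 = -39360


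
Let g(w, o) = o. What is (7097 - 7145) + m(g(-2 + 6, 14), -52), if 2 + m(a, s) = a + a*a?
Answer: 160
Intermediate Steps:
m(a, s) = -2 + a + a² (m(a, s) = -2 + (a + a*a) = -2 + (a + a²) = -2 + a + a²)
(7097 - 7145) + m(g(-2 + 6, 14), -52) = (7097 - 7145) + (-2 + 14 + 14²) = -48 + (-2 + 14 + 196) = -48 + 208 = 160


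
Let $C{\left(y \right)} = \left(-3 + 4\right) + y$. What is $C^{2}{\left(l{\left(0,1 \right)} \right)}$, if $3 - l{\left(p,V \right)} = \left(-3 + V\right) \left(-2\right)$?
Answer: $0$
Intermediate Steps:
$l{\left(p,V \right)} = -3 + 2 V$ ($l{\left(p,V \right)} = 3 - \left(-3 + V\right) \left(-2\right) = 3 - \left(6 - 2 V\right) = 3 + \left(-6 + 2 V\right) = -3 + 2 V$)
$C{\left(y \right)} = 1 + y$
$C^{2}{\left(l{\left(0,1 \right)} \right)} = \left(1 + \left(-3 + 2 \cdot 1\right)\right)^{2} = \left(1 + \left(-3 + 2\right)\right)^{2} = \left(1 - 1\right)^{2} = 0^{2} = 0$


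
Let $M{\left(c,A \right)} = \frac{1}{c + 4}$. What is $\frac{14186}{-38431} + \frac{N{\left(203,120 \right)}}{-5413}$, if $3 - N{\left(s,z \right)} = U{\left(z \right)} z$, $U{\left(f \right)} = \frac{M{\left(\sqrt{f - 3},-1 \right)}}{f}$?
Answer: $- \frac{7767468935}{21010727303} + \frac{3 \sqrt{13}}{546713} \approx -0.36967$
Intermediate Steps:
$M{\left(c,A \right)} = \frac{1}{4 + c}$
$U{\left(f \right)} = \frac{1}{f \left(4 + \sqrt{-3 + f}\right)}$ ($U{\left(f \right)} = \frac{1}{\left(4 + \sqrt{f - 3}\right) f} = \frac{1}{\left(4 + \sqrt{-3 + f}\right) f} = \frac{1}{f \left(4 + \sqrt{-3 + f}\right)}$)
$N{\left(s,z \right)} = 3 - \frac{1}{4 + \sqrt{-3 + z}}$ ($N{\left(s,z \right)} = 3 - \frac{1}{z \left(4 + \sqrt{-3 + z}\right)} z = 3 - \frac{1}{4 + \sqrt{-3 + z}}$)
$\frac{14186}{-38431} + \frac{N{\left(203,120 \right)}}{-5413} = \frac{14186}{-38431} + \frac{\frac{1}{4 + \sqrt{-3 + 120}} \left(11 + 3 \sqrt{-3 + 120}\right)}{-5413} = 14186 \left(- \frac{1}{38431}\right) + \frac{11 + 3 \sqrt{117}}{4 + \sqrt{117}} \left(- \frac{1}{5413}\right) = - \frac{14186}{38431} + \frac{11 + 3 \cdot 3 \sqrt{13}}{4 + 3 \sqrt{13}} \left(- \frac{1}{5413}\right) = - \frac{14186}{38431} + \frac{11 + 9 \sqrt{13}}{4 + 3 \sqrt{13}} \left(- \frac{1}{5413}\right) = - \frac{14186}{38431} - \frac{11 + 9 \sqrt{13}}{5413 \left(4 + 3 \sqrt{13}\right)}$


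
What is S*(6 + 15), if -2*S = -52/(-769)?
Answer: -546/769 ≈ -0.71001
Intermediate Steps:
S = -26/769 (S = -(-26)/(-769) = -(-26)*(-1)/769 = -½*52/769 = -26/769 ≈ -0.033810)
S*(6 + 15) = -26*(6 + 15)/769 = -26/769*21 = -546/769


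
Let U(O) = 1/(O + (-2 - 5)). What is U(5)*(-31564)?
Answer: 15782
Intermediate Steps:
U(O) = 1/(-7 + O) (U(O) = 1/(O - 7) = 1/(-7 + O))
U(5)*(-31564) = -31564/(-7 + 5) = -31564/(-2) = -½*(-31564) = 15782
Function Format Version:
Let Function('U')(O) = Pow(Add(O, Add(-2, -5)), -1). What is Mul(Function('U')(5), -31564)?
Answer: 15782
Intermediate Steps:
Function('U')(O) = Pow(Add(-7, O), -1) (Function('U')(O) = Pow(Add(O, -7), -1) = Pow(Add(-7, O), -1))
Mul(Function('U')(5), -31564) = Mul(Pow(Add(-7, 5), -1), -31564) = Mul(Pow(-2, -1), -31564) = Mul(Rational(-1, 2), -31564) = 15782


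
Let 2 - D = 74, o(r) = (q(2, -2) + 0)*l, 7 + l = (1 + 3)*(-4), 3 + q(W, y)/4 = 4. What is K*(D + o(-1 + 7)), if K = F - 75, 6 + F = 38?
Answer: 7052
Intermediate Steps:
q(W, y) = 4 (q(W, y) = -12 + 4*4 = -12 + 16 = 4)
l = -23 (l = -7 + (1 + 3)*(-4) = -7 + 4*(-4) = -7 - 16 = -23)
F = 32 (F = -6 + 38 = 32)
K = -43 (K = 32 - 75 = -43)
o(r) = -92 (o(r) = (4 + 0)*(-23) = 4*(-23) = -92)
D = -72 (D = 2 - 1*74 = 2 - 74 = -72)
K*(D + o(-1 + 7)) = -43*(-72 - 92) = -43*(-164) = 7052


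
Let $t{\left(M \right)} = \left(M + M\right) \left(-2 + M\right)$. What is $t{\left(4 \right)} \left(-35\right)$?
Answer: $-560$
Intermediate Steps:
$t{\left(M \right)} = 2 M \left(-2 + M\right)$
$t{\left(4 \right)} \left(-35\right) = 2 \cdot 4 \left(-2 + 4\right) \left(-35\right) = 2 \cdot 4 \cdot 2 \left(-35\right) = 16 \left(-35\right) = -560$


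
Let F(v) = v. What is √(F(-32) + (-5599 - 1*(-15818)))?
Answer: √10187 ≈ 100.93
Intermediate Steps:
√(F(-32) + (-5599 - 1*(-15818))) = √(-32 + (-5599 - 1*(-15818))) = √(-32 + (-5599 + 15818)) = √(-32 + 10219) = √10187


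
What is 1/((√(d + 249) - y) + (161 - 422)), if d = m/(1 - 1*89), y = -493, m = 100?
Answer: 5104/1178675 - √119966/1178675 ≈ 0.0040364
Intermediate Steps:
d = -25/22 (d = 100/(1 - 1*89) = 100/(1 - 89) = 100/(-88) = 100*(-1/88) = -25/22 ≈ -1.1364)
1/((√(d + 249) - y) + (161 - 422)) = 1/((√(-25/22 + 249) - 1*(-493)) + (161 - 422)) = 1/((√(5453/22) + 493) - 261) = 1/((√119966/22 + 493) - 261) = 1/((493 + √119966/22) - 261) = 1/(232 + √119966/22)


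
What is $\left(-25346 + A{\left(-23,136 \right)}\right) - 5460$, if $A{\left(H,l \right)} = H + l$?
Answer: $-30693$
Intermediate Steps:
$\left(-25346 + A{\left(-23,136 \right)}\right) - 5460 = \left(-25346 + \left(-23 + 136\right)\right) - 5460 = \left(-25346 + 113\right) - 5460 = -25233 - 5460 = -30693$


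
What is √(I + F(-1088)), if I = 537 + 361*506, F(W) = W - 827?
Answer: 2*√45322 ≈ 425.78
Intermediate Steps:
F(W) = -827 + W
I = 183203 (I = 537 + 182666 = 183203)
√(I + F(-1088)) = √(183203 + (-827 - 1088)) = √(183203 - 1915) = √181288 = 2*√45322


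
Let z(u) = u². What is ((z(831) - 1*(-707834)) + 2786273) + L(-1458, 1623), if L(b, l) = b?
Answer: 4183210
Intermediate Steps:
((z(831) - 1*(-707834)) + 2786273) + L(-1458, 1623) = ((831² - 1*(-707834)) + 2786273) - 1458 = ((690561 + 707834) + 2786273) - 1458 = (1398395 + 2786273) - 1458 = 4184668 - 1458 = 4183210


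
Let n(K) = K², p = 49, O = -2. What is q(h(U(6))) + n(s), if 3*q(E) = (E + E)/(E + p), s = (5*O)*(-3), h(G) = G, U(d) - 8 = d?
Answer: 24304/27 ≈ 900.15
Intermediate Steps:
U(d) = 8 + d
s = 30 (s = (5*(-2))*(-3) = -10*(-3) = 30)
q(E) = 2*E/(3*(49 + E)) (q(E) = ((E + E)/(E + 49))/3 = ((2*E)/(49 + E))/3 = (2*E/(49 + E))/3 = 2*E/(3*(49 + E)))
q(h(U(6))) + n(s) = 2*(8 + 6)/(3*(49 + (8 + 6))) + 30² = (⅔)*14/(49 + 14) + 900 = (⅔)*14/63 + 900 = (⅔)*14*(1/63) + 900 = 4/27 + 900 = 24304/27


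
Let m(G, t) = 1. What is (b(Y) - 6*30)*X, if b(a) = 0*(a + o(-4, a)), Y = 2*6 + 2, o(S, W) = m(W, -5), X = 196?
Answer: -35280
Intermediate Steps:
o(S, W) = 1
Y = 14 (Y = 12 + 2 = 14)
b(a) = 0 (b(a) = 0*(a + 1) = 0*(1 + a) = 0)
(b(Y) - 6*30)*X = (0 - 6*30)*196 = (0 - 180)*196 = -180*196 = -35280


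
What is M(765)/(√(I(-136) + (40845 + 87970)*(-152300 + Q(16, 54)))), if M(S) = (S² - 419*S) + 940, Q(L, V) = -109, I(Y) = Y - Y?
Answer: -526*I*√19632565335/38876367 ≈ -1.8958*I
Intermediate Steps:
I(Y) = 0
M(S) = 940 + S² - 419*S
M(765)/(√(I(-136) + (40845 + 87970)*(-152300 + Q(16, 54)))) = (940 + 765² - 419*765)/(√(0 + (40845 + 87970)*(-152300 - 109))) = (940 + 585225 - 320535)/(√(0 + 128815*(-152409))) = 265630/(√(0 - 19632565335)) = 265630/(√(-19632565335)) = 265630/((I*√19632565335)) = 265630*(-I*√19632565335/19632565335) = -526*I*√19632565335/38876367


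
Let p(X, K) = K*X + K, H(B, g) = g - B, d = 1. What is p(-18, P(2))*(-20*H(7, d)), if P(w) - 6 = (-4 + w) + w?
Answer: -12240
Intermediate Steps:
P(w) = 2 + 2*w (P(w) = 6 + ((-4 + w) + w) = 6 + (-4 + 2*w) = 2 + 2*w)
p(X, K) = K + K*X
p(-18, P(2))*(-20*H(7, d)) = ((2 + 2*2)*(1 - 18))*(-20*(1 - 1*7)) = ((2 + 4)*(-17))*(-20*(1 - 7)) = (6*(-17))*(-20*(-6)) = -102*120 = -12240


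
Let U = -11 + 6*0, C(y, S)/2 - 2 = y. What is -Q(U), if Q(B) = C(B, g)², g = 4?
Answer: -324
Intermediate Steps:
C(y, S) = 4 + 2*y
U = -11 (U = -11 + 0 = -11)
Q(B) = (4 + 2*B)²
-Q(U) = -4*(2 - 11)² = -4*(-9)² = -4*81 = -1*324 = -324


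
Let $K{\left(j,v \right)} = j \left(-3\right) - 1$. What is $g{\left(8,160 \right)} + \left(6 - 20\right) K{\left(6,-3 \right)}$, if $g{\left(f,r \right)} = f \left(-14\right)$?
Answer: $154$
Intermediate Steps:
$g{\left(f,r \right)} = - 14 f$
$K{\left(j,v \right)} = -1 - 3 j$ ($K{\left(j,v \right)} = - 3 j - 1 = -1 - 3 j$)
$g{\left(8,160 \right)} + \left(6 - 20\right) K{\left(6,-3 \right)} = \left(-14\right) 8 + \left(6 - 20\right) \left(-1 - 18\right) = -112 - 14 \left(-1 - 18\right) = -112 - -266 = -112 + 266 = 154$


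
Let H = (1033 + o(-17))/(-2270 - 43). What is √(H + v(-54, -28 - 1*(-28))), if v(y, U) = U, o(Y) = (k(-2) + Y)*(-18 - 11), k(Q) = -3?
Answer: I*√414541/771 ≈ 0.83508*I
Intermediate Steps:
o(Y) = 87 - 29*Y (o(Y) = (-3 + Y)*(-18 - 11) = (-3 + Y)*(-29) = 87 - 29*Y)
H = -1613/2313 (H = (1033 + (87 - 29*(-17)))/(-2270 - 43) = (1033 + (87 + 493))/(-2313) = (1033 + 580)*(-1/2313) = 1613*(-1/2313) = -1613/2313 ≈ -0.69736)
√(H + v(-54, -28 - 1*(-28))) = √(-1613/2313 + (-28 - 1*(-28))) = √(-1613/2313 + (-28 + 28)) = √(-1613/2313 + 0) = √(-1613/2313) = I*√414541/771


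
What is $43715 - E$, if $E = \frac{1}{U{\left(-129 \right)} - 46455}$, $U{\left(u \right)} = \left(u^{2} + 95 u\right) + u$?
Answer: $\frac{1844685571}{42198} \approx 43715.0$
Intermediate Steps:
$U{\left(u \right)} = u^{2} + 96 u$
$E = - \frac{1}{42198}$ ($E = \frac{1}{- 129 \left(96 - 129\right) - 46455} = \frac{1}{\left(-129\right) \left(-33\right) - 46455} = \frac{1}{4257 - 46455} = \frac{1}{-42198} = - \frac{1}{42198} \approx -2.3698 \cdot 10^{-5}$)
$43715 - E = 43715 - - \frac{1}{42198} = 43715 + \frac{1}{42198} = \frac{1844685571}{42198}$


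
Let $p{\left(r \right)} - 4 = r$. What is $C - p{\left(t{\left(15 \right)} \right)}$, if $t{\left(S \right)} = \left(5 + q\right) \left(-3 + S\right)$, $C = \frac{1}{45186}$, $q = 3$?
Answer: $- \frac{4518599}{45186} \approx -100.0$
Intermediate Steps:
$C = \frac{1}{45186} \approx 2.2131 \cdot 10^{-5}$
$t{\left(S \right)} = -24 + 8 S$ ($t{\left(S \right)} = \left(5 + 3\right) \left(-3 + S\right) = 8 \left(-3 + S\right) = -24 + 8 S$)
$p{\left(r \right)} = 4 + r$
$C - p{\left(t{\left(15 \right)} \right)} = \frac{1}{45186} - \left(4 + \left(-24 + 8 \cdot 15\right)\right) = \frac{1}{45186} - \left(4 + \left(-24 + 120\right)\right) = \frac{1}{45186} - \left(4 + 96\right) = \frac{1}{45186} - 100 = - \frac{4518599}{45186}$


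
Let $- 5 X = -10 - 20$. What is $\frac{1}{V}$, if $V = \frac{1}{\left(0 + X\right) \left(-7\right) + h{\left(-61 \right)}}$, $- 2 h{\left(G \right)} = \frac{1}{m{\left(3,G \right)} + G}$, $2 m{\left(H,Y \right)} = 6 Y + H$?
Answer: $- \frac{20369}{485} \approx -41.998$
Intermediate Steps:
$m{\left(H,Y \right)} = \frac{H}{2} + 3 Y$ ($m{\left(H,Y \right)} = \frac{6 Y + H}{2} = \frac{H + 6 Y}{2} = \frac{H}{2} + 3 Y$)
$X = 6$ ($X = - \frac{-10 - 20}{5} = \left(- \frac{1}{5}\right) \left(-30\right) = 6$)
$h{\left(G \right)} = - \frac{1}{2 \left(\frac{3}{2} + 4 G\right)}$ ($h{\left(G \right)} = - \frac{1}{2 \left(\left(\frac{1}{2} \cdot 3 + 3 G\right) + G\right)} = - \frac{1}{2 \left(\left(\frac{3}{2} + 3 G\right) + G\right)} = - \frac{1}{2 \left(\frac{3}{2} + 4 G\right)}$)
$V = - \frac{485}{20369}$ ($V = \frac{1}{\left(0 + 6\right) \left(-7\right) - \frac{1}{3 + 8 \left(-61\right)}} = \frac{1}{6 \left(-7\right) - \frac{1}{3 - 488}} = \frac{1}{-42 - \frac{1}{-485}} = \frac{1}{-42 - - \frac{1}{485}} = \frac{1}{-42 + \frac{1}{485}} = \frac{1}{- \frac{20369}{485}} = - \frac{485}{20369} \approx -0.023811$)
$\frac{1}{V} = \frac{1}{- \frac{485}{20369}} = - \frac{20369}{485}$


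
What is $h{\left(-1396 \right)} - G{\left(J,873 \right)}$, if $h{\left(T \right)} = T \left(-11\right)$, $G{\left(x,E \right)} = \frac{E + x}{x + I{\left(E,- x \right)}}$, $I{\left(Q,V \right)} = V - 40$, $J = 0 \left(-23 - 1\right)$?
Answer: $\frac{615113}{40} \approx 15378.0$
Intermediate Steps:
$J = 0$ ($J = 0 \left(-24\right) = 0$)
$I{\left(Q,V \right)} = -40 + V$
$G{\left(x,E \right)} = - \frac{E}{40} - \frac{x}{40}$ ($G{\left(x,E \right)} = \frac{E + x}{x - \left(40 + x\right)} = \frac{E + x}{-40} = \left(E + x\right) \left(- \frac{1}{40}\right) = - \frac{E}{40} - \frac{x}{40}$)
$h{\left(T \right)} = - 11 T$
$h{\left(-1396 \right)} - G{\left(J,873 \right)} = \left(-11\right) \left(-1396\right) - \left(\left(- \frac{1}{40}\right) 873 - 0\right) = 15356 - \left(- \frac{873}{40} + 0\right) = 15356 - - \frac{873}{40} = 15356 + \frac{873}{40} = \frac{615113}{40}$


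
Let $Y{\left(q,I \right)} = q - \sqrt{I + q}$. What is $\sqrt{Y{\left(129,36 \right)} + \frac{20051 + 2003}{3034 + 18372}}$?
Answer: $\frac{\sqrt{14895514942 - 114554209 \sqrt{165}}}{10703} \approx 10.825$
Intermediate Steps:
$\sqrt{Y{\left(129,36 \right)} + \frac{20051 + 2003}{3034 + 18372}} = \sqrt{\left(129 - \sqrt{36 + 129}\right) + \frac{20051 + 2003}{3034 + 18372}} = \sqrt{\left(129 - \sqrt{165}\right) + \frac{22054}{21406}} = \sqrt{\left(129 - \sqrt{165}\right) + 22054 \cdot \frac{1}{21406}} = \sqrt{\left(129 - \sqrt{165}\right) + \frac{11027}{10703}} = \sqrt{\frac{1391714}{10703} - \sqrt{165}}$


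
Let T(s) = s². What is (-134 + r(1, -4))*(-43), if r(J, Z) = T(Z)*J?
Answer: 5074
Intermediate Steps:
r(J, Z) = J*Z² (r(J, Z) = Z²*J = J*Z²)
(-134 + r(1, -4))*(-43) = (-134 + 1*(-4)²)*(-43) = (-134 + 1*16)*(-43) = (-134 + 16)*(-43) = -118*(-43) = 5074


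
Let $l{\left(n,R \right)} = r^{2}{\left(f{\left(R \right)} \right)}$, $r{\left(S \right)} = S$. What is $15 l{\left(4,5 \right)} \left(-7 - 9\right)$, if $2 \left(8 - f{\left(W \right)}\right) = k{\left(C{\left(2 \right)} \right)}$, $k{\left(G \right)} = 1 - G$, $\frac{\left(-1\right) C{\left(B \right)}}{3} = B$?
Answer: $-4860$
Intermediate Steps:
$C{\left(B \right)} = - 3 B$
$f{\left(W \right)} = \frac{9}{2}$ ($f{\left(W \right)} = 8 - \frac{1 - \left(-3\right) 2}{2} = 8 - \frac{1 - -6}{2} = 8 - \frac{1 + 6}{2} = 8 - \frac{7}{2} = \frac{9}{2}$)
$l{\left(n,R \right)} = \frac{81}{4}$ ($l{\left(n,R \right)} = \left(\frac{9}{2}\right)^{2} = \frac{81}{4}$)
$15 l{\left(4,5 \right)} \left(-7 - 9\right) = 15 \cdot \frac{81}{4} \left(-7 - 9\right) = \frac{1215}{4} \left(-16\right) = -4860$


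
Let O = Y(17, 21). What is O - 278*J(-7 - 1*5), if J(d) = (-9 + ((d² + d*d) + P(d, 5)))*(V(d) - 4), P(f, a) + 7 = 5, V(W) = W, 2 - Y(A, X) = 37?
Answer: 1232061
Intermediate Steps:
Y(A, X) = -35 (Y(A, X) = 2 - 1*37 = 2 - 37 = -35)
P(f, a) = -2 (P(f, a) = -7 + 5 = -2)
J(d) = (-11 + 2*d²)*(-4 + d) (J(d) = (-9 + ((d² + d*d) - 2))*(d - 4) = (-9 + ((d² + d²) - 2))*(-4 + d) = (-9 + (2*d² - 2))*(-4 + d) = (-9 + (-2 + 2*d²))*(-4 + d) = (-11 + 2*d²)*(-4 + d))
O = -35
O - 278*J(-7 - 1*5) = -35 - 278*(44 - 11*(-7 - 1*5) - 8*(-7 - 1*5)² + 2*(-7 - 1*5)³) = -35 - 278*(44 - 11*(-7 - 5) - 8*(-7 - 5)² + 2*(-7 - 5)³) = -35 - 278*(44 - 11*(-12) - 8*(-12)² + 2*(-12)³) = -35 - 278*(44 + 132 - 8*144 + 2*(-1728)) = -35 - 278*(44 + 132 - 1152 - 3456) = -35 - 278*(-4432) = -35 + 1232096 = 1232061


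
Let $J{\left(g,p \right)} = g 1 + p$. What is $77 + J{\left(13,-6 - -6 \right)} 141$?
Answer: $1910$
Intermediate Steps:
$J{\left(g,p \right)} = g + p$
$77 + J{\left(13,-6 - -6 \right)} 141 = 77 + \left(13 - 0\right) 141 = 77 + \left(13 + \left(-6 + 6\right)\right) 141 = 77 + \left(13 + 0\right) 141 = 77 + 13 \cdot 141 = 77 + 1833 = 1910$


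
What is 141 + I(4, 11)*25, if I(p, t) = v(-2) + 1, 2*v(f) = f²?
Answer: 216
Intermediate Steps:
v(f) = f²/2
I(p, t) = 3 (I(p, t) = (½)*(-2)² + 1 = (½)*4 + 1 = 2 + 1 = 3)
141 + I(4, 11)*25 = 141 + 3*25 = 141 + 75 = 216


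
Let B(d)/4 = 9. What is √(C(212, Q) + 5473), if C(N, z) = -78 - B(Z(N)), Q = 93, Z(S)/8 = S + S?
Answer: √5359 ≈ 73.205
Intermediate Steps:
Z(S) = 16*S (Z(S) = 8*(S + S) = 8*(2*S) = 16*S)
B(d) = 36 (B(d) = 4*9 = 36)
C(N, z) = -114 (C(N, z) = -78 - 1*36 = -78 - 36 = -114)
√(C(212, Q) + 5473) = √(-114 + 5473) = √5359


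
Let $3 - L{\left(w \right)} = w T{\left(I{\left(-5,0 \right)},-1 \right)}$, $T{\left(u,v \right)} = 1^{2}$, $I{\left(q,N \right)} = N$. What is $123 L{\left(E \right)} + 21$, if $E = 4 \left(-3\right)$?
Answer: $1866$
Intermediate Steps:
$E = -12$
$T{\left(u,v \right)} = 1$
$L{\left(w \right)} = 3 - w$ ($L{\left(w \right)} = 3 - w 1 = 3 - w$)
$123 L{\left(E \right)} + 21 = 123 \left(3 - -12\right) + 21 = 123 \left(3 + 12\right) + 21 = 123 \cdot 15 + 21 = 1845 + 21 = 1866$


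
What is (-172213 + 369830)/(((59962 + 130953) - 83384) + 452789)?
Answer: 197617/560320 ≈ 0.35269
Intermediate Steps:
(-172213 + 369830)/(((59962 + 130953) - 83384) + 452789) = 197617/((190915 - 83384) + 452789) = 197617/(107531 + 452789) = 197617/560320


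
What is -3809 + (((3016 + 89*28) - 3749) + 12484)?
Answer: 10434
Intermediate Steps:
-3809 + (((3016 + 89*28) - 3749) + 12484) = -3809 + (((3016 + 2492) - 3749) + 12484) = -3809 + ((5508 - 3749) + 12484) = -3809 + (1759 + 12484) = -3809 + 14243 = 10434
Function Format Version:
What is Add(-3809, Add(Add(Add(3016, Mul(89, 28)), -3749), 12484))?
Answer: 10434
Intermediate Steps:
Add(-3809, Add(Add(Add(3016, Mul(89, 28)), -3749), 12484)) = Add(-3809, Add(Add(Add(3016, 2492), -3749), 12484)) = Add(-3809, Add(Add(5508, -3749), 12484)) = Add(-3809, Add(1759, 12484)) = Add(-3809, 14243) = 10434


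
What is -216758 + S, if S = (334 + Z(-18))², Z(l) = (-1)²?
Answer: -104533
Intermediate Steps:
Z(l) = 1
S = 112225 (S = (334 + 1)² = 335² = 112225)
-216758 + S = -216758 + 112225 = -104533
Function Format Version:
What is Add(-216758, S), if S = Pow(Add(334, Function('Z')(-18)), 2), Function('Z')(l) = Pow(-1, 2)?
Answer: -104533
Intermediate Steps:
Function('Z')(l) = 1
S = 112225 (S = Pow(Add(334, 1), 2) = Pow(335, 2) = 112225)
Add(-216758, S) = Add(-216758, 112225) = -104533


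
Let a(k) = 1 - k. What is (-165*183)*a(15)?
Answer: 422730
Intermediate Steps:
(-165*183)*a(15) = (-165*183)*(1 - 1*15) = -30195*(1 - 15) = -30195*(-14) = 422730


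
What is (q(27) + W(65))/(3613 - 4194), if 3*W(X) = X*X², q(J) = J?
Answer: -274706/1743 ≈ -157.61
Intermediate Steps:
W(X) = X³/3 (W(X) = (X*X²)/3 = X³/3)
(q(27) + W(65))/(3613 - 4194) = (27 + (⅓)*65³)/(3613 - 4194) = (27 + (⅓)*274625)/(-581) = (27 + 274625/3)*(-1/581) = (274706/3)*(-1/581) = -274706/1743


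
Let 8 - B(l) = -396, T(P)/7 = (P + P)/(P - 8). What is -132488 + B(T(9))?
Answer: -132084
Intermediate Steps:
T(P) = 14*P/(-8 + P) (T(P) = 7*((P + P)/(P - 8)) = 7*((2*P)/(-8 + P)) = 7*(2*P/(-8 + P)) = 14*P/(-8 + P))
B(l) = 404 (B(l) = 8 - 1*(-396) = 8 + 396 = 404)
-132488 + B(T(9)) = -132488 + 404 = -132084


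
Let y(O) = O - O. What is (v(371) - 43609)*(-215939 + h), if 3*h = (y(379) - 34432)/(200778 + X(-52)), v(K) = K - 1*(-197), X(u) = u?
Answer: 932797102569089/100363 ≈ 9.2942e+9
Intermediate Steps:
v(K) = 197 + K (v(K) = K + 197 = 197 + K)
y(O) = 0
h = -17216/301089 (h = ((0 - 34432)/(200778 - 52))/3 = (-34432/200726)/3 = (-34432*1/200726)/3 = (⅓)*(-17216/100363) = -17216/301089 ≈ -0.057179)
(v(371) - 43609)*(-215939 + h) = ((197 + 371) - 43609)*(-215939 - 17216/301089) = (568 - 43609)*(-65016874787/301089) = -43041*(-65016874787/301089) = 932797102569089/100363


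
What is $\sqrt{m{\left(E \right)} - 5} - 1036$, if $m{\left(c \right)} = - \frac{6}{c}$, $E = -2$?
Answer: $-1036 + i \sqrt{2} \approx -1036.0 + 1.4142 i$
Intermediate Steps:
$\sqrt{m{\left(E \right)} - 5} - 1036 = \sqrt{- \frac{6}{-2} - 5} - 1036 = \sqrt{\left(-6\right) \left(- \frac{1}{2}\right) - 5} - 1036 = \sqrt{3 - 5} - 1036 = \sqrt{-2} - 1036 = i \sqrt{2} - 1036 = -1036 + i \sqrt{2}$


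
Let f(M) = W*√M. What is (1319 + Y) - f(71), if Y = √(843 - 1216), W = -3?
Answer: 1319 + 3*√71 + I*√373 ≈ 1344.3 + 19.313*I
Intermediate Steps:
Y = I*√373 (Y = √(-373) = I*√373 ≈ 19.313*I)
f(M) = -3*√M
(1319 + Y) - f(71) = (1319 + I*√373) - (-3)*√71 = (1319 + I*√373) + 3*√71 = 1319 + 3*√71 + I*√373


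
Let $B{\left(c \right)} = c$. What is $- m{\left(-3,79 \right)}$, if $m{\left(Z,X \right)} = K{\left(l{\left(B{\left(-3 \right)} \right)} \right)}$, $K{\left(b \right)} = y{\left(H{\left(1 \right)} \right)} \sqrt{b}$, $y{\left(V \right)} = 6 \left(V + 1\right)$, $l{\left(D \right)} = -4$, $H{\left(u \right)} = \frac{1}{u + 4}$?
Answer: $- \frac{72 i}{5} \approx - 14.4 i$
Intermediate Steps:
$H{\left(u \right)} = \frac{1}{4 + u}$
$y{\left(V \right)} = 6 + 6 V$ ($y{\left(V \right)} = 6 \left(1 + V\right) = 6 + 6 V$)
$K{\left(b \right)} = \frac{36 \sqrt{b}}{5}$ ($K{\left(b \right)} = \left(6 + \frac{6}{4 + 1}\right) \sqrt{b} = \left(6 + \frac{6}{5}\right) \sqrt{b} = \frac{36 \sqrt{b}}{5}$)
$m{\left(Z,X \right)} = \frac{72 i}{5}$ ($m{\left(Z,X \right)} = \frac{36 \sqrt{-4}}{5} = \frac{36 \cdot 2 i}{5} = \frac{72 i}{5}$)
$- m{\left(-3,79 \right)} = - \frac{72 i}{5}$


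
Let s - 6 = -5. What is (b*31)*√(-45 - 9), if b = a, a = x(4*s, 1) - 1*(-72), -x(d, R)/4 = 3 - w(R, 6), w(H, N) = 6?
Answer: 7812*I*√6 ≈ 19135.0*I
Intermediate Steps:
s = 1 (s = 6 - 5 = 1)
x(d, R) = 12 (x(d, R) = -4*(3 - 1*6) = -4*(3 - 6) = -4*(-3) = 12)
a = 84 (a = 12 - 1*(-72) = 12 + 72 = 84)
b = 84
(b*31)*√(-45 - 9) = (84*31)*√(-45 - 9) = 2604*√(-54) = 2604*(3*I*√6) = 7812*I*√6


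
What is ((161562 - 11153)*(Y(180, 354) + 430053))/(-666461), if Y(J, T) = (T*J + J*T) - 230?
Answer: -83817370567/666461 ≈ -1.2576e+5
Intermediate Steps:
Y(J, T) = -230 + 2*J*T (Y(J, T) = (J*T + J*T) - 230 = 2*J*T - 230 = -230 + 2*J*T)
((161562 - 11153)*(Y(180, 354) + 430053))/(-666461) = ((161562 - 11153)*((-230 + 2*180*354) + 430053))/(-666461) = (150409*((-230 + 127440) + 430053))*(-1/666461) = (150409*(127210 + 430053))*(-1/666461) = (150409*557263)*(-1/666461) = 83817370567*(-1/666461) = -83817370567/666461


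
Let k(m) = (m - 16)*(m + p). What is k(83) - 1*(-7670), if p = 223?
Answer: 28172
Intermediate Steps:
k(m) = (-16 + m)*(223 + m) (k(m) = (m - 16)*(m + 223) = (-16 + m)*(223 + m))
k(83) - 1*(-7670) = (-3568 + 83² + 207*83) - 1*(-7670) = (-3568 + 6889 + 17181) + 7670 = 20502 + 7670 = 28172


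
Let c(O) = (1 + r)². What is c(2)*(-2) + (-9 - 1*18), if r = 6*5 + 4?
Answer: -2477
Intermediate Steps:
r = 34 (r = 30 + 4 = 34)
c(O) = 1225 (c(O) = (1 + 34)² = 35² = 1225)
c(2)*(-2) + (-9 - 1*18) = 1225*(-2) + (-9 - 1*18) = -2450 + (-9 - 18) = -2450 - 27 = -2477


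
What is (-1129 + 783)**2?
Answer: 119716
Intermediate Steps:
(-1129 + 783)**2 = (-346)**2 = 119716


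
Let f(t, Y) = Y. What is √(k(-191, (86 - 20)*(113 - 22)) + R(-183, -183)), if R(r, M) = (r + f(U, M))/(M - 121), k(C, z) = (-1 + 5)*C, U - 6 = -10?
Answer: I*√4405910/76 ≈ 27.619*I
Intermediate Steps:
U = -4 (U = 6 - 10 = -4)
k(C, z) = 4*C
R(r, M) = (M + r)/(-121 + M) (R(r, M) = (r + M)/(M - 121) = (M + r)/(-121 + M))
√(k(-191, (86 - 20)*(113 - 22)) + R(-183, -183)) = √(4*(-191) + (-183 - 183)/(-121 - 183)) = √(-764 - 366/(-304)) = √(-764 - 1/304*(-366)) = √(-764 + 183/152) = √(-115945/152) = I*√4405910/76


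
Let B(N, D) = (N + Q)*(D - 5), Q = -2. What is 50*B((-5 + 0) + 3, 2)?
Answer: 600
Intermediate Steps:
B(N, D) = (-5 + D)*(-2 + N) (B(N, D) = (N - 2)*(D - 5) = (-2 + N)*(-5 + D) = (-5 + D)*(-2 + N))
50*B((-5 + 0) + 3, 2) = 50*(10 - 5*((-5 + 0) + 3) - 2*2 + 2*((-5 + 0) + 3)) = 50*(10 - 5*(-5 + 3) - 4 + 2*(-5 + 3)) = 50*(10 - 5*(-2) - 4 + 2*(-2)) = 50*(10 + 10 - 4 - 4) = 50*12 = 600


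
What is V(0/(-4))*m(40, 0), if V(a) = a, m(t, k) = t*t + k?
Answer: 0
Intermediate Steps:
m(t, k) = k + t² (m(t, k) = t² + k = k + t²)
V(0/(-4))*m(40, 0) = (0/(-4))*(0 + 40²) = (0*(-¼))*(0 + 1600) = 0*1600 = 0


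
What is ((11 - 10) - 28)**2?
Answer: 729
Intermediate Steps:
((11 - 10) - 28)**2 = (1 - 28)**2 = (-27)**2 = 729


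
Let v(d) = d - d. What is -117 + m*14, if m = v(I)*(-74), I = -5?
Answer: -117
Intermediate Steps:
v(d) = 0
m = 0 (m = 0*(-74) = 0)
-117 + m*14 = -117 + 0*14 = -117 + 0 = -117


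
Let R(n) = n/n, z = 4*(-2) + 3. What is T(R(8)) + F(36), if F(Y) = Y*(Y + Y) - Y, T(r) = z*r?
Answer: 2551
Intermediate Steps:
z = -5 (z = -8 + 3 = -5)
R(n) = 1
T(r) = -5*r
F(Y) = -Y + 2*Y² (F(Y) = Y*(2*Y) - Y = 2*Y² - Y = -Y + 2*Y²)
T(R(8)) + F(36) = -5*1 + 36*(-1 + 2*36) = -5 + 36*(-1 + 72) = -5 + 36*71 = -5 + 2556 = 2551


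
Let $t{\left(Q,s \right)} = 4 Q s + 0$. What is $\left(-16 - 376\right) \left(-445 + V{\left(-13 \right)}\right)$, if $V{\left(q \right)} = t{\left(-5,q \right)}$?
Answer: $72520$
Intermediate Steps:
$t{\left(Q,s \right)} = 4 Q s$ ($t{\left(Q,s \right)} = 4 Q s + 0 = 4 Q s$)
$V{\left(q \right)} = - 20 q$ ($V{\left(q \right)} = 4 \left(-5\right) q = - 20 q$)
$\left(-16 - 376\right) \left(-445 + V{\left(-13 \right)}\right) = \left(-16 - 376\right) \left(-445 - -260\right) = - 392 \left(-445 + 260\right) = \left(-392\right) \left(-185\right) = 72520$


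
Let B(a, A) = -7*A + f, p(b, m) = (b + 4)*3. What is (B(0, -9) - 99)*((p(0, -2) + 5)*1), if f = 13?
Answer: -391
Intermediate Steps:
p(b, m) = 12 + 3*b (p(b, m) = (4 + b)*3 = 12 + 3*b)
B(a, A) = 13 - 7*A (B(a, A) = -7*A + 13 = 13 - 7*A)
(B(0, -9) - 99)*((p(0, -2) + 5)*1) = ((13 - 7*(-9)) - 99)*(((12 + 3*0) + 5)*1) = ((13 + 63) - 99)*(((12 + 0) + 5)*1) = (76 - 99)*((12 + 5)*1) = -391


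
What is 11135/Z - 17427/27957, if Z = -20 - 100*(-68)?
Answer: 12876409/12636564 ≈ 1.0190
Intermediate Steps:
Z = 6780 (Z = -20 + 6800 = 6780)
11135/Z - 17427/27957 = 11135/6780 - 17427/27957 = 11135*(1/6780) - 17427*1/27957 = 2227/1356 - 5809/9319 = 12876409/12636564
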